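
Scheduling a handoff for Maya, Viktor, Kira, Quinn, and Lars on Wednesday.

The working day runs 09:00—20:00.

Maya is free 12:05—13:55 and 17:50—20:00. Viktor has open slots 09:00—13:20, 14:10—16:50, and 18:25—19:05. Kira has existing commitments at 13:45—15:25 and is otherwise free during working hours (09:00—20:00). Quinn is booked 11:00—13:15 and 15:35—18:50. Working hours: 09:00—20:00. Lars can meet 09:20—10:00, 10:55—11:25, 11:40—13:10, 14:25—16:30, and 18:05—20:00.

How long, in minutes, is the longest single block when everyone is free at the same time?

Kira free within 09:00–20:00: 09:00–13:45, 15:25–20:00.
Quinn free within 09:00–20:00: 09:00–11:00, 13:15–15:35, 18:50–20:00.
Maya ∩ Viktor: 12:05–13:20, 18:25–19:05.
Maya ∩ Viktor ∩ Kira: 12:05–13:20, 18:25–19:05.
Maya ∩ Viktor ∩ Kira ∩ Quinn: 13:15–13:20, 18:50–19:05.
Maya ∩ Viktor ∩ Kira ∩ Quinn ∩ Lars: 18:50–19:05.
Single common window of 15 minutes.

15 minutes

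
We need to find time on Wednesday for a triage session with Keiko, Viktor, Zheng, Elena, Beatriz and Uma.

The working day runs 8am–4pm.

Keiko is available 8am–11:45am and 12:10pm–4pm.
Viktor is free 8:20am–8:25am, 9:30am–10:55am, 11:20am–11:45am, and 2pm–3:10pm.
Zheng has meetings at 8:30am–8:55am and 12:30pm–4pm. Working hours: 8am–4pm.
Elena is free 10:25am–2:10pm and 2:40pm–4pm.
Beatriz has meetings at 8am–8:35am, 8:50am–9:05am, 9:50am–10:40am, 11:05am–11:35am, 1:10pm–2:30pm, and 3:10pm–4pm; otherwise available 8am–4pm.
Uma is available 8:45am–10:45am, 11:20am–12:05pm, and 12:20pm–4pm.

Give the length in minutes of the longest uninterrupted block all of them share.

10 minutes

Zheng free within 08:00–16:00: 08:00–08:30, 08:55–12:30.
Beatriz free within 08:00–16:00: 08:35–08:50, 09:05–09:50, 10:40–11:05, 11:35–13:10, 14:30–15:10.
Keiko ∩ Viktor: 08:20–08:25, 09:30–10:55, 11:20–11:45, 14:00–15:10.
Keiko ∩ Viktor ∩ Zheng: 08:20–08:25, 09:30–10:55, 11:20–11:45.
Keiko ∩ Viktor ∩ Zheng ∩ Elena: 10:25–10:55, 11:20–11:45.
Keiko ∩ Viktor ∩ Zheng ∩ Elena ∩ Beatriz: 10:40–10:55, 11:35–11:45.
Keiko ∩ Viktor ∩ Zheng ∩ Elena ∩ Beatriz ∩ Uma: 10:40–10:45, 11:35–11:45.
Common window lengths: 5, 10 min; longest is 10.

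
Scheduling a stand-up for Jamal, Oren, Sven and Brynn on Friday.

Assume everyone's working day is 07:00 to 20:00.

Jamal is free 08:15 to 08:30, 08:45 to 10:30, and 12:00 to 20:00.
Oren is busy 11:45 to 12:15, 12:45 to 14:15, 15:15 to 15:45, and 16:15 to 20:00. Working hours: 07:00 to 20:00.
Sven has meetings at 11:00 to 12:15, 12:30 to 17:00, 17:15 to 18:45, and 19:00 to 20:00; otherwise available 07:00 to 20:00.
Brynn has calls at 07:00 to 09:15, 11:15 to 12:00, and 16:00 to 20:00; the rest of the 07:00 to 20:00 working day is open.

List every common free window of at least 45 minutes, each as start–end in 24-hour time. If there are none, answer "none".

09:15–10:30

Oren free within 07:00–20:00: 07:00–11:45, 12:15–12:45, 14:15–15:15, 15:45–16:15.
Sven free within 07:00–20:00: 07:00–11:00, 12:15–12:30, 17:00–17:15, 18:45–19:00.
Brynn free within 07:00–20:00: 09:15–11:15, 12:00–16:00.
Jamal ∩ Oren: 08:15–08:30, 08:45–10:30, 12:15–12:45, 14:15–15:15, 15:45–16:15.
Jamal ∩ Oren ∩ Sven: 08:15–08:30, 08:45–10:30, 12:15–12:30.
Jamal ∩ Oren ∩ Sven ∩ Brynn: 09:15–10:30, 12:15–12:30.
Windows ≥ 45 min: 09:15–10:30.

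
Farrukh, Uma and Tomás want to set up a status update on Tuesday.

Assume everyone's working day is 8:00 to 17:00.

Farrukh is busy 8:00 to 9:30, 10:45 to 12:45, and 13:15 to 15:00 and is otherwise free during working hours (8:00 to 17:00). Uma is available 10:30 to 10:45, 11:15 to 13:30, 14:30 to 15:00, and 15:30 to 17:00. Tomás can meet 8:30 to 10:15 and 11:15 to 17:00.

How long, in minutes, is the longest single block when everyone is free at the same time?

90 minutes

Farrukh free within 08:00–17:00: 09:30–10:45, 12:45–13:15, 15:00–17:00.
Farrukh ∩ Uma: 10:30–10:45, 12:45–13:15, 15:30–17:00.
Farrukh ∩ Uma ∩ Tomás: 12:45–13:15, 15:30–17:00.
Common window lengths: 30, 90 min; longest is 90.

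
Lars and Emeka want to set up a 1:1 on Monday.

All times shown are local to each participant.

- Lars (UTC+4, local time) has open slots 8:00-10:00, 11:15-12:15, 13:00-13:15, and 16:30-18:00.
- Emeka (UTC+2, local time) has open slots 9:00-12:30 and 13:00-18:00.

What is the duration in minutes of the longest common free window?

Lars → UTC: 04:00–06:00, 07:15–08:15, 09:00–09:15, 12:30–14:00.
Emeka → UTC: 07:00–10:30, 11:00–16:00.
Lars ∩ Emeka: 07:15–08:15, 09:00–09:15, 12:30–14:00.
Common window lengths: 60, 15, 90 min; longest is 90.

90 minutes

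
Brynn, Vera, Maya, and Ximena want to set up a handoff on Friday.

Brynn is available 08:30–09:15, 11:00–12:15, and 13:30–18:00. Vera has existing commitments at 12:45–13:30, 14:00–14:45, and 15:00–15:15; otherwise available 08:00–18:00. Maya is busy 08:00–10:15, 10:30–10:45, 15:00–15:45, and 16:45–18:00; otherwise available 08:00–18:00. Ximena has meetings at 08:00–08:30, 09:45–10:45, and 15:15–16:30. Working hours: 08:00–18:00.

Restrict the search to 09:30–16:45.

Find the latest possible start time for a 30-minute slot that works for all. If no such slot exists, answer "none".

Vera free within 08:00–18:00: 08:00–12:45, 13:30–14:00, 14:45–15:00, 15:15–18:00.
Maya free within 08:00–18:00: 10:15–10:30, 10:45–15:00, 15:45–16:45.
Ximena free within 08:00–18:00: 08:30–09:45, 10:45–15:15, 16:30–18:00.
Brynn ∩ Vera: 08:30–09:15, 11:00–12:15, 13:30–14:00, 14:45–15:00, 15:15–18:00.
Brynn ∩ Vera ∩ Maya: 11:00–12:15, 13:30–14:00, 14:45–15:00, 15:45–16:45.
Brynn ∩ Vera ∩ Maya ∩ Ximena: 11:00–12:15, 13:30–14:00, 14:45–15:00, 16:30–16:45.
Restricted to 09:30–16:45: 11:00–12:15, 13:30–14:00, 14:45–15:00, 16:30–16:45.
Windows ≥ 30 min: 11:00–12:15, 13:30–14:00.
Latest start in the last window 13:30–14:00 is 14:00 − 30 min = 13:30.

13:30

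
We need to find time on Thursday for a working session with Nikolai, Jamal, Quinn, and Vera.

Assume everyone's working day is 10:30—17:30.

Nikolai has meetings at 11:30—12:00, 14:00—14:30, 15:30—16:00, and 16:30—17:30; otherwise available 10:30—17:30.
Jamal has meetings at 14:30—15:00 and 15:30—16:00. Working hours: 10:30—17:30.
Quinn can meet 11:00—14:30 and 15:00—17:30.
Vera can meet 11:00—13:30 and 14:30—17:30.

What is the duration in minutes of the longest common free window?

90 minutes

Nikolai free within 10:30–17:30: 10:30–11:30, 12:00–14:00, 14:30–15:30, 16:00–16:30.
Jamal free within 10:30–17:30: 10:30–14:30, 15:00–15:30, 16:00–17:30.
Nikolai ∩ Jamal: 10:30–11:30, 12:00–14:00, 15:00–15:30, 16:00–16:30.
Nikolai ∩ Jamal ∩ Quinn: 11:00–11:30, 12:00–14:00, 15:00–15:30, 16:00–16:30.
Nikolai ∩ Jamal ∩ Quinn ∩ Vera: 11:00–11:30, 12:00–13:30, 15:00–15:30, 16:00–16:30.
Common window lengths: 30, 90, 30, 30 min; longest is 90.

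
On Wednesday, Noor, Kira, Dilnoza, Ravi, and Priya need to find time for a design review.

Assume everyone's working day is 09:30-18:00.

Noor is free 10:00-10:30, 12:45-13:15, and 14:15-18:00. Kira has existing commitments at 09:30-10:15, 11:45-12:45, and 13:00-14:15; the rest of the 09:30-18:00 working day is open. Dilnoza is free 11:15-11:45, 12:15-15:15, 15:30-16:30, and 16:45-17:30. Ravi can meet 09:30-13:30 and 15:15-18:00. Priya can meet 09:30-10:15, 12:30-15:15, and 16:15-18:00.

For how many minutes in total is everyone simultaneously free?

Kira free within 09:30–18:00: 10:15–11:45, 12:45–13:00, 14:15–18:00.
Noor ∩ Kira: 10:15–10:30, 12:45–13:00, 14:15–18:00.
Noor ∩ Kira ∩ Dilnoza: 12:45–13:00, 14:15–15:15, 15:30–16:30, 16:45–17:30.
Noor ∩ Kira ∩ Dilnoza ∩ Ravi: 12:45–13:00, 15:30–16:30, 16:45–17:30.
Noor ∩ Kira ∩ Dilnoza ∩ Ravi ∩ Priya: 12:45–13:00, 16:15–16:30, 16:45–17:30.
Total common minutes: 15 + 15 + 45 = 75.

75 minutes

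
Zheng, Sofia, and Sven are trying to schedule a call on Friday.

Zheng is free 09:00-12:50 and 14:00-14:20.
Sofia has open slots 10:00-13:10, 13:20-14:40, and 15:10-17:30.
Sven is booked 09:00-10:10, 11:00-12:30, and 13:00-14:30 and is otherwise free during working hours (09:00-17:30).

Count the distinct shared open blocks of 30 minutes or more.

Sven free within 09:00–17:30: 10:10–11:00, 12:30–13:00, 14:30–17:30.
Zheng ∩ Sofia: 10:00–12:50, 14:00–14:20.
Zheng ∩ Sofia ∩ Sven: 10:10–11:00, 12:30–12:50.
Windows ≥ 30 min: 10:10–11:00.
That's 1 window.

1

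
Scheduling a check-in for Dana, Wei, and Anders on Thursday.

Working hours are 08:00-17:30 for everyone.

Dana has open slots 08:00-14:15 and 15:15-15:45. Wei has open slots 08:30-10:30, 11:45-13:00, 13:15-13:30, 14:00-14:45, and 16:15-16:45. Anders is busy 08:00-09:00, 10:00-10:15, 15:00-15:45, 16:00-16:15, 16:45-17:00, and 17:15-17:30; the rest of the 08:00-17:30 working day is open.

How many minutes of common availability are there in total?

180 minutes

Anders free within 08:00–17:30: 09:00–10:00, 10:15–15:00, 15:45–16:00, 16:15–16:45, 17:00–17:15.
Dana ∩ Wei: 08:30–10:30, 11:45–13:00, 13:15–13:30, 14:00–14:15.
Dana ∩ Wei ∩ Anders: 09:00–10:00, 10:15–10:30, 11:45–13:00, 13:15–13:30, 14:00–14:15.
Total common minutes: 60 + 15 + 75 + 15 + 15 = 180.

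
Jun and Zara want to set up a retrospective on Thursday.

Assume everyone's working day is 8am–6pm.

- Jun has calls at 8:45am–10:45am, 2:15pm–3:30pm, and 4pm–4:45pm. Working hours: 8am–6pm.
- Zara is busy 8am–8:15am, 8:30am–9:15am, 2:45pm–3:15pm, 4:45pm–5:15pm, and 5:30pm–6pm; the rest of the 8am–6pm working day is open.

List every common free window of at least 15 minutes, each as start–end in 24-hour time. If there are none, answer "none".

Jun free within 08:00–18:00: 08:00–08:45, 10:45–14:15, 15:30–16:00, 16:45–18:00.
Zara free within 08:00–18:00: 08:15–08:30, 09:15–14:45, 15:15–16:45, 17:15–17:30.
Jun ∩ Zara: 08:15–08:30, 10:45–14:15, 15:30–16:00, 17:15–17:30.
Windows ≥ 15 min: 08:15–08:30, 10:45–14:15, 15:30–16:00, 17:15–17:30.

08:15–08:30, 10:45–14:15, 15:30–16:00, 17:15–17:30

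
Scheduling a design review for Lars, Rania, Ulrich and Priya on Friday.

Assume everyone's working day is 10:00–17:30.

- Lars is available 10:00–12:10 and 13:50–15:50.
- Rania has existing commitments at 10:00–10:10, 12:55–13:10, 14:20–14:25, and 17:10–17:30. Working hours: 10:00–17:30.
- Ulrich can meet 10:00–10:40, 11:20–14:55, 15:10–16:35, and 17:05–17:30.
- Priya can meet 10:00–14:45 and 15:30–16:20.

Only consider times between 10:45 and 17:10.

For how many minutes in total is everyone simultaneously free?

120 minutes

Rania free within 10:00–17:30: 10:10–12:55, 13:10–14:20, 14:25–17:10.
Lars ∩ Rania: 10:10–12:10, 13:50–14:20, 14:25–15:50.
Lars ∩ Rania ∩ Ulrich: 10:10–10:40, 11:20–12:10, 13:50–14:20, 14:25–14:55, 15:10–15:50.
Lars ∩ Rania ∩ Ulrich ∩ Priya: 10:10–10:40, 11:20–12:10, 13:50–14:20, 14:25–14:45, 15:30–15:50.
Restricted to 10:45–17:10: 11:20–12:10, 13:50–14:20, 14:25–14:45, 15:30–15:50.
Total common minutes: 50 + 30 + 20 + 20 = 120.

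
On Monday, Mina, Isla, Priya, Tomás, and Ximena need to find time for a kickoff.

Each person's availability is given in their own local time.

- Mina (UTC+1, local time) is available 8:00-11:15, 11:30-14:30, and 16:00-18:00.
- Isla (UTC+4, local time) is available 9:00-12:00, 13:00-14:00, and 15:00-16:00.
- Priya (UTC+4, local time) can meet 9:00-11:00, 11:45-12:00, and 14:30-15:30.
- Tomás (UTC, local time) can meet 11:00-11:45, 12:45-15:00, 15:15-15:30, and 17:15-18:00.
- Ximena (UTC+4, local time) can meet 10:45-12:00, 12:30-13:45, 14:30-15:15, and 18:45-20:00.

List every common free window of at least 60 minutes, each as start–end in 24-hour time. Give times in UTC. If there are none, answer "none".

Mina → UTC: 07:00–10:15, 10:30–13:30, 15:00–17:00.
Isla → UTC: 05:00–08:00, 09:00–10:00, 11:00–12:00.
Priya → UTC: 05:00–07:00, 07:45–08:00, 10:30–11:30.
Tomás → UTC: 11:00–11:45, 12:45–15:00, 15:15–15:30, 17:15–18:00.
Ximena → UTC: 06:45–08:00, 08:30–09:45, 10:30–11:15, 14:45–16:00.
Mina ∩ Isla: 07:00–08:00, 09:00–10:00, 11:00–12:00.
Mina ∩ Isla ∩ Priya: 07:45–08:00, 11:00–11:30.
Mina ∩ Isla ∩ Priya ∩ Tomás: 11:00–11:30.
Mina ∩ Isla ∩ Priya ∩ Tomás ∩ Ximena: 11:00–11:15.
Windows ≥ 60 min: (none).

none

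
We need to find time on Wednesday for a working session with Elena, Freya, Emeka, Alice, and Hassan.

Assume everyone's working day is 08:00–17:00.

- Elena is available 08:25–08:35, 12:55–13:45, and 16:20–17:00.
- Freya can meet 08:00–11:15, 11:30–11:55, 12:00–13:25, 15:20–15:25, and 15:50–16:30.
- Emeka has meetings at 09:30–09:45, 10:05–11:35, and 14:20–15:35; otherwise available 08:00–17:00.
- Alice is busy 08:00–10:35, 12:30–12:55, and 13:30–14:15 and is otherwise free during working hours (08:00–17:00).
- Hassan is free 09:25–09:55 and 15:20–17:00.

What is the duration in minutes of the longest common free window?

Emeka free within 08:00–17:00: 08:00–09:30, 09:45–10:05, 11:35–14:20, 15:35–17:00.
Alice free within 08:00–17:00: 10:35–12:30, 12:55–13:30, 14:15–17:00.
Elena ∩ Freya: 08:25–08:35, 12:55–13:25, 16:20–16:30.
Elena ∩ Freya ∩ Emeka: 08:25–08:35, 12:55–13:25, 16:20–16:30.
Elena ∩ Freya ∩ Emeka ∩ Alice: 12:55–13:25, 16:20–16:30.
Elena ∩ Freya ∩ Emeka ∩ Alice ∩ Hassan: 16:20–16:30.
Single common window of 10 minutes.

10 minutes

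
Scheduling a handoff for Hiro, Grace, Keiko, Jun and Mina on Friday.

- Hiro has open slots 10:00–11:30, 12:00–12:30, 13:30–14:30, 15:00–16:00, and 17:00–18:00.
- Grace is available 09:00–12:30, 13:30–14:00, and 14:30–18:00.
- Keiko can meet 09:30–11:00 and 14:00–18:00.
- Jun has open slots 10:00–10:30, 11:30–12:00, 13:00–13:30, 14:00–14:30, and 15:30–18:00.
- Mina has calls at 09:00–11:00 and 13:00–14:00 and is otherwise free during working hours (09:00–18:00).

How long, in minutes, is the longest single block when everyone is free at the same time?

Mina free within 09:00–18:00: 11:00–13:00, 14:00–18:00.
Hiro ∩ Grace: 10:00–11:30, 12:00–12:30, 13:30–14:00, 15:00–16:00, 17:00–18:00.
Hiro ∩ Grace ∩ Keiko: 10:00–11:00, 15:00–16:00, 17:00–18:00.
Hiro ∩ Grace ∩ Keiko ∩ Jun: 10:00–10:30, 15:30–16:00, 17:00–18:00.
Hiro ∩ Grace ∩ Keiko ∩ Jun ∩ Mina: 15:30–16:00, 17:00–18:00.
Common window lengths: 30, 60 min; longest is 60.

60 minutes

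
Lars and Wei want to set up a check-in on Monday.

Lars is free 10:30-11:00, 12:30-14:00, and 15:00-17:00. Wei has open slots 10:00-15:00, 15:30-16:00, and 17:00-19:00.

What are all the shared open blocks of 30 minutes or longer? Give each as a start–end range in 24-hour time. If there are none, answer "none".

Lars ∩ Wei: 10:30–11:00, 12:30–14:00, 15:30–16:00.
Windows ≥ 30 min: 10:30–11:00, 12:30–14:00, 15:30–16:00.

10:30–11:00, 12:30–14:00, 15:30–16:00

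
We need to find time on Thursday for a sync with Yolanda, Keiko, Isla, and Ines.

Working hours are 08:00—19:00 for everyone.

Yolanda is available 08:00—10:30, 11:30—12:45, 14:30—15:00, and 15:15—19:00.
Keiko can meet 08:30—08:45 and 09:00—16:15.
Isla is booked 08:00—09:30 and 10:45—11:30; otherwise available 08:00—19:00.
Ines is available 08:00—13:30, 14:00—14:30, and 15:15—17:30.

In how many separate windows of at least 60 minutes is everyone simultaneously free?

3

Isla free within 08:00–19:00: 09:30–10:45, 11:30–19:00.
Yolanda ∩ Keiko: 08:30–08:45, 09:00–10:30, 11:30–12:45, 14:30–15:00, 15:15–16:15.
Yolanda ∩ Keiko ∩ Isla: 09:30–10:30, 11:30–12:45, 14:30–15:00, 15:15–16:15.
Yolanda ∩ Keiko ∩ Isla ∩ Ines: 09:30–10:30, 11:30–12:45, 15:15–16:15.
Windows ≥ 60 min: 09:30–10:30, 11:30–12:45, 15:15–16:15.
That's 3 windows.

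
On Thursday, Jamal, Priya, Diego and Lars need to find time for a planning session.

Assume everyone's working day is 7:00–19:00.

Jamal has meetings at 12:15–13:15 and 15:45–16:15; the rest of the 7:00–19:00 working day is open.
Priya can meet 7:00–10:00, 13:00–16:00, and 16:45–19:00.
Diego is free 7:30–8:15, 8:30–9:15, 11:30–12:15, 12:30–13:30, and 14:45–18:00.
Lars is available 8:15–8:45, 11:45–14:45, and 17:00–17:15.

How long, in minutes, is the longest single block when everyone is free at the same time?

Jamal free within 07:00–19:00: 07:00–12:15, 13:15–15:45, 16:15–19:00.
Jamal ∩ Priya: 07:00–10:00, 13:15–15:45, 16:45–19:00.
Jamal ∩ Priya ∩ Diego: 07:30–08:15, 08:30–09:15, 13:15–13:30, 14:45–15:45, 16:45–18:00.
Jamal ∩ Priya ∩ Diego ∩ Lars: 08:30–08:45, 13:15–13:30, 17:00–17:15.
Common window lengths: 15, 15, 15 min; longest is 15.

15 minutes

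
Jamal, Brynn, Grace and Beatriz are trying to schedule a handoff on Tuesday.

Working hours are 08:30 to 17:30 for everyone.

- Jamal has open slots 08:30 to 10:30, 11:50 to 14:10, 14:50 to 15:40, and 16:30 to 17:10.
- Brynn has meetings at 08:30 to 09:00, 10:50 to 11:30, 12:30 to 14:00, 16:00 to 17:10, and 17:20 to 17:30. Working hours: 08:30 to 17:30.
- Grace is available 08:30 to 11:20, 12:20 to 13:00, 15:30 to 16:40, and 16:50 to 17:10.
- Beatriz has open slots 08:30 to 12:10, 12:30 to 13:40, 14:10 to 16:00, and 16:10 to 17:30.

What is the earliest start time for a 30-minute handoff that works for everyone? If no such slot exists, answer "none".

Brynn free within 08:30–17:30: 09:00–10:50, 11:30–12:30, 14:00–16:00, 17:10–17:20.
Jamal ∩ Brynn: 09:00–10:30, 11:50–12:30, 14:00–14:10, 14:50–15:40.
Jamal ∩ Brynn ∩ Grace: 09:00–10:30, 12:20–12:30, 15:30–15:40.
Jamal ∩ Brynn ∩ Grace ∩ Beatriz: 09:00–10:30, 15:30–15:40.
Windows ≥ 30 min: 09:00–10:30.
Earliest such window starts at 09:00.

09:00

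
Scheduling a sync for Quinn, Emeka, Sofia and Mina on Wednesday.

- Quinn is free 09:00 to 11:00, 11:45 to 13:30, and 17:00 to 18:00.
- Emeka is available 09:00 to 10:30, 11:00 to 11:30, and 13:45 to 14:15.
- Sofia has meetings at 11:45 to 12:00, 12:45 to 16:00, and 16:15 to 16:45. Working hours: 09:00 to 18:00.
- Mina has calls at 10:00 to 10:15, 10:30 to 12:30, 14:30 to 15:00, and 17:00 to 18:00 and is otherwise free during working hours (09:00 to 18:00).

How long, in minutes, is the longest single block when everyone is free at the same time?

Sofia free within 09:00–18:00: 09:00–11:45, 12:00–12:45, 16:00–16:15, 16:45–18:00.
Mina free within 09:00–18:00: 09:00–10:00, 10:15–10:30, 12:30–14:30, 15:00–17:00.
Quinn ∩ Emeka: 09:00–10:30.
Quinn ∩ Emeka ∩ Sofia: 09:00–10:30.
Quinn ∩ Emeka ∩ Sofia ∩ Mina: 09:00–10:00, 10:15–10:30.
Common window lengths: 60, 15 min; longest is 60.

60 minutes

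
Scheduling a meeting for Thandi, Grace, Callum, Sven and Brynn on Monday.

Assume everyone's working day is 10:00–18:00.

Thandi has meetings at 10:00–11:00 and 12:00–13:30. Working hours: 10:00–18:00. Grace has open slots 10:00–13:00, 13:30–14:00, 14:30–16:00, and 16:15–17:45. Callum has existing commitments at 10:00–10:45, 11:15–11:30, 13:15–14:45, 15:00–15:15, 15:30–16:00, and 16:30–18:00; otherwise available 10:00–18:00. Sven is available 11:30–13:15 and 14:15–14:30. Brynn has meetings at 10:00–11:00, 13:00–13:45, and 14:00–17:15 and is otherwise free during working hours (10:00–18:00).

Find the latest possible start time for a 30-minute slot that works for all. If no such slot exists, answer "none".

Thandi free within 10:00–18:00: 11:00–12:00, 13:30–18:00.
Callum free within 10:00–18:00: 10:45–11:15, 11:30–13:15, 14:45–15:00, 15:15–15:30, 16:00–16:30.
Brynn free within 10:00–18:00: 11:00–13:00, 13:45–14:00, 17:15–18:00.
Thandi ∩ Grace: 11:00–12:00, 13:30–14:00, 14:30–16:00, 16:15–17:45.
Thandi ∩ Grace ∩ Callum: 11:00–11:15, 11:30–12:00, 14:45–15:00, 15:15–15:30, 16:15–16:30.
Thandi ∩ Grace ∩ Callum ∩ Sven: 11:30–12:00.
Thandi ∩ Grace ∩ Callum ∩ Sven ∩ Brynn: 11:30–12:00.
Windows ≥ 30 min: 11:30–12:00.
Latest start in the last window 11:30–12:00 is 12:00 − 30 min = 11:30.

11:30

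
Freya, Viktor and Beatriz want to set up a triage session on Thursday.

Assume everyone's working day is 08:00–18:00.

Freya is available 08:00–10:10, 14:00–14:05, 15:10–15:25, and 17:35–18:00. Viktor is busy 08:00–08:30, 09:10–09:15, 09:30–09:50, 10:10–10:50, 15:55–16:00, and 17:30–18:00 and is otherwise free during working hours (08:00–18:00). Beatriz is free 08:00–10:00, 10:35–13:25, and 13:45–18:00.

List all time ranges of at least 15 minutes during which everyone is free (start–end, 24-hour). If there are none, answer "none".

08:30–09:10, 09:15–09:30, 15:10–15:25

Viktor free within 08:00–18:00: 08:30–09:10, 09:15–09:30, 09:50–10:10, 10:50–15:55, 16:00–17:30.
Freya ∩ Viktor: 08:30–09:10, 09:15–09:30, 09:50–10:10, 14:00–14:05, 15:10–15:25.
Freya ∩ Viktor ∩ Beatriz: 08:30–09:10, 09:15–09:30, 09:50–10:00, 14:00–14:05, 15:10–15:25.
Windows ≥ 15 min: 08:30–09:10, 09:15–09:30, 15:10–15:25.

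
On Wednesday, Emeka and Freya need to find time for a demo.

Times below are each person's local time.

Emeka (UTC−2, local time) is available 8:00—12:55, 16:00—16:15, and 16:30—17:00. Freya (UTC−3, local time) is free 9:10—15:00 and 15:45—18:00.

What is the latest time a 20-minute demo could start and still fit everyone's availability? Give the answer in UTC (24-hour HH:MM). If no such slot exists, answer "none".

14:35

Emeka → UTC: 10:00–14:55, 18:00–18:15, 18:30–19:00.
Freya → UTC: 12:10–18:00, 18:45–21:00.
Emeka ∩ Freya: 12:10–14:55, 18:45–19:00.
Windows ≥ 20 min: 12:10–14:55.
Latest start in the last window 12:10–14:55 is 14:55 − 20 min = 14:35.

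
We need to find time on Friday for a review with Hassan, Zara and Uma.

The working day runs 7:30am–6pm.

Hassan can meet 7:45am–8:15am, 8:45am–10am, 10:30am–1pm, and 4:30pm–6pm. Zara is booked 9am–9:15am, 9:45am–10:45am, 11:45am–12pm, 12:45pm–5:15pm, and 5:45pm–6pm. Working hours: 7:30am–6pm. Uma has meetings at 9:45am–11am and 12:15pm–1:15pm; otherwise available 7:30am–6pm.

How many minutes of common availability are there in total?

165 minutes

Zara free within 07:30–18:00: 07:30–09:00, 09:15–09:45, 10:45–11:45, 12:00–12:45, 17:15–17:45.
Uma free within 07:30–18:00: 07:30–09:45, 11:00–12:15, 13:15–18:00.
Hassan ∩ Zara: 07:45–08:15, 08:45–09:00, 09:15–09:45, 10:45–11:45, 12:00–12:45, 17:15–17:45.
Hassan ∩ Zara ∩ Uma: 07:45–08:15, 08:45–09:00, 09:15–09:45, 11:00–11:45, 12:00–12:15, 17:15–17:45.
Total common minutes: 30 + 15 + 30 + 45 + 15 + 30 = 165.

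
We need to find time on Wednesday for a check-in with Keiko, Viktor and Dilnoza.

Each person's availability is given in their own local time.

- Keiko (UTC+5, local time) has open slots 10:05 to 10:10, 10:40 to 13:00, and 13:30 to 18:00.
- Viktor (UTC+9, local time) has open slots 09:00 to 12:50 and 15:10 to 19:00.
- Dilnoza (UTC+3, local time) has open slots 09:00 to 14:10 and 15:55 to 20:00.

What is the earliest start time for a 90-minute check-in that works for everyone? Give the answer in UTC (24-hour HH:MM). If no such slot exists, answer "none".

Keiko → UTC: 05:05–05:10, 05:40–08:00, 08:30–13:00.
Viktor → UTC: 00:00–03:50, 06:10–10:00.
Dilnoza → UTC: 06:00–11:10, 12:55–17:00.
Keiko ∩ Viktor: 06:10–08:00, 08:30–10:00.
Keiko ∩ Viktor ∩ Dilnoza: 06:10–08:00, 08:30–10:00.
Windows ≥ 90 min: 06:10–08:00, 08:30–10:00.
Earliest such window starts at 06:10.

06:10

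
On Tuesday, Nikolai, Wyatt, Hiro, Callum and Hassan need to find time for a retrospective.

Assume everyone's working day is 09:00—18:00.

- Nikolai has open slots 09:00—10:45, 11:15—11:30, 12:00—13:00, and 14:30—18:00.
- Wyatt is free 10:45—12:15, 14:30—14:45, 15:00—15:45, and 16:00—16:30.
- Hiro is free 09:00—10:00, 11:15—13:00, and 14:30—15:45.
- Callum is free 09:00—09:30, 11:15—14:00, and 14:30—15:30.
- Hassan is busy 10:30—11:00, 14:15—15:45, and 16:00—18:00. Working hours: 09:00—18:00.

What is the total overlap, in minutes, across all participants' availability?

30 minutes

Hassan free within 09:00–18:00: 09:00–10:30, 11:00–14:15, 15:45–16:00.
Nikolai ∩ Wyatt: 11:15–11:30, 12:00–12:15, 14:30–14:45, 15:00–15:45, 16:00–16:30.
Nikolai ∩ Wyatt ∩ Hiro: 11:15–11:30, 12:00–12:15, 14:30–14:45, 15:00–15:45.
Nikolai ∩ Wyatt ∩ Hiro ∩ Callum: 11:15–11:30, 12:00–12:15, 14:30–14:45, 15:00–15:30.
Nikolai ∩ Wyatt ∩ Hiro ∩ Callum ∩ Hassan: 11:15–11:30, 12:00–12:15.
Total common minutes: 15 + 15 = 30.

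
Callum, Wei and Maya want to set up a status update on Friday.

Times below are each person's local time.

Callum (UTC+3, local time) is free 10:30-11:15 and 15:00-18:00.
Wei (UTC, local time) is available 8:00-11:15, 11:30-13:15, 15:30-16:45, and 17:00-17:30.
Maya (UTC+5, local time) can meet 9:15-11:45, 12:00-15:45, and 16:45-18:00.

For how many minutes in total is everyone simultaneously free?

Callum → UTC: 07:30–08:15, 12:00–15:00.
Wei → UTC: 08:00–11:15, 11:30–13:15, 15:30–16:45, 17:00–17:30.
Maya → UTC: 04:15–06:45, 07:00–10:45, 11:45–13:00.
Callum ∩ Wei: 08:00–08:15, 12:00–13:15.
Callum ∩ Wei ∩ Maya: 08:00–08:15, 12:00–13:00.
Total common minutes: 15 + 60 = 75.

75 minutes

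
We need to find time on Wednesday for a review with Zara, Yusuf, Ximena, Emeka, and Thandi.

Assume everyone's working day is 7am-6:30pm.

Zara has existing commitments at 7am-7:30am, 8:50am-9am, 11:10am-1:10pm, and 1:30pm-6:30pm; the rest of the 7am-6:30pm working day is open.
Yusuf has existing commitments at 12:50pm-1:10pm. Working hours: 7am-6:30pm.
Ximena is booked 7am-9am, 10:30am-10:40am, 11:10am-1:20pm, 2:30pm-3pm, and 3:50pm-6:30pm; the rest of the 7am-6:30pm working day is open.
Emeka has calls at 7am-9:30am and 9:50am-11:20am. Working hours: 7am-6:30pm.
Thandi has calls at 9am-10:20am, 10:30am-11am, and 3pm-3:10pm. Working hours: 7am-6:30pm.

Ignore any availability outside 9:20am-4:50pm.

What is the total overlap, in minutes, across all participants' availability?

Zara free within 07:00–18:30: 07:30–08:50, 09:00–11:10, 13:10–13:30.
Yusuf free within 07:00–18:30: 07:00–12:50, 13:10–18:30.
Ximena free within 07:00–18:30: 09:00–10:30, 10:40–11:10, 13:20–14:30, 15:00–15:50.
Emeka free within 07:00–18:30: 09:30–09:50, 11:20–18:30.
Thandi free within 07:00–18:30: 07:00–09:00, 10:20–10:30, 11:00–15:00, 15:10–18:30.
Zara ∩ Yusuf: 07:30–08:50, 09:00–11:10, 13:10–13:30.
Zara ∩ Yusuf ∩ Ximena: 09:00–10:30, 10:40–11:10, 13:20–13:30.
Zara ∩ Yusuf ∩ Ximena ∩ Emeka: 09:30–09:50, 13:20–13:30.
Zara ∩ Yusuf ∩ Ximena ∩ Emeka ∩ Thandi: 13:20–13:30.
Restricted to 09:20–16:50: 13:20–13:30.
Total common minutes: 10.

10 minutes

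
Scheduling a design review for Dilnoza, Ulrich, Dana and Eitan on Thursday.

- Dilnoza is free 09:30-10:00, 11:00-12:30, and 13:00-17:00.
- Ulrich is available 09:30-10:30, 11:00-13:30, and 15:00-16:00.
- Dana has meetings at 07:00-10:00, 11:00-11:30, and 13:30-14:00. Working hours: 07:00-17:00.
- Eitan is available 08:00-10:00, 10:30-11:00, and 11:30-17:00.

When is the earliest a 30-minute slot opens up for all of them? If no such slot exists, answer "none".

11:30

Dana free within 07:00–17:00: 10:00–11:00, 11:30–13:30, 14:00–17:00.
Dilnoza ∩ Ulrich: 09:30–10:00, 11:00–12:30, 13:00–13:30, 15:00–16:00.
Dilnoza ∩ Ulrich ∩ Dana: 11:30–12:30, 13:00–13:30, 15:00–16:00.
Dilnoza ∩ Ulrich ∩ Dana ∩ Eitan: 11:30–12:30, 13:00–13:30, 15:00–16:00.
Windows ≥ 30 min: 11:30–12:30, 13:00–13:30, 15:00–16:00.
Earliest such window starts at 11:30.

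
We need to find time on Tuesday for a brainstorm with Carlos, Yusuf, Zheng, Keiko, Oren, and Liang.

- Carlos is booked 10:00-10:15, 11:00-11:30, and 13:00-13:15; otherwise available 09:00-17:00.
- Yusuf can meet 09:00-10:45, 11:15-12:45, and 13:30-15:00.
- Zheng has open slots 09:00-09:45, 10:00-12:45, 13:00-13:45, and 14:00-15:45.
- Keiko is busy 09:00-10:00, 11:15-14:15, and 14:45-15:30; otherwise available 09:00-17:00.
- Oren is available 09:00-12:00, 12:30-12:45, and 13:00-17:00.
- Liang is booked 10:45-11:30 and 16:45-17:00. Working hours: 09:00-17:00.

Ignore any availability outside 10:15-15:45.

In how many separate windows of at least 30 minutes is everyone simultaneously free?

Carlos free within 09:00–17:00: 09:00–10:00, 10:15–11:00, 11:30–13:00, 13:15–17:00.
Keiko free within 09:00–17:00: 10:00–11:15, 14:15–14:45, 15:30–17:00.
Liang free within 09:00–17:00: 09:00–10:45, 11:30–16:45.
Carlos ∩ Yusuf: 09:00–10:00, 10:15–10:45, 11:30–12:45, 13:30–15:00.
Carlos ∩ Yusuf ∩ Zheng: 09:00–09:45, 10:15–10:45, 11:30–12:45, 13:30–13:45, 14:00–15:00.
Carlos ∩ Yusuf ∩ Zheng ∩ Keiko: 10:15–10:45, 14:15–14:45.
Carlos ∩ Yusuf ∩ Zheng ∩ Keiko ∩ Oren: 10:15–10:45, 14:15–14:45.
Carlos ∩ Yusuf ∩ Zheng ∩ Keiko ∩ Oren ∩ Liang: 10:15–10:45, 14:15–14:45.
Restricted to 10:15–15:45: 10:15–10:45, 14:15–14:45.
Windows ≥ 30 min: 10:15–10:45, 14:15–14:45.
That's 2 windows.

2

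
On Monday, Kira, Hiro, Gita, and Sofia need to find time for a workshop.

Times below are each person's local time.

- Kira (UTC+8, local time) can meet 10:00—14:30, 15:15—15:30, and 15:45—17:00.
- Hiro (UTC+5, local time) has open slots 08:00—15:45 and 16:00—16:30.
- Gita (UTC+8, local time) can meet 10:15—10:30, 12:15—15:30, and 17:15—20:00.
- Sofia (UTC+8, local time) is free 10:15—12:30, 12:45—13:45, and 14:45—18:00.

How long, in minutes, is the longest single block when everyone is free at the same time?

60 minutes

Kira → UTC: 02:00–06:30, 07:15–07:30, 07:45–09:00.
Hiro → UTC: 03:00–10:45, 11:00–11:30.
Gita → UTC: 02:15–02:30, 04:15–07:30, 09:15–12:00.
Sofia → UTC: 02:15–04:30, 04:45–05:45, 06:45–10:00.
Kira ∩ Hiro: 03:00–06:30, 07:15–07:30, 07:45–09:00.
Kira ∩ Hiro ∩ Gita: 04:15–06:30, 07:15–07:30.
Kira ∩ Hiro ∩ Gita ∩ Sofia: 04:15–04:30, 04:45–05:45, 07:15–07:30.
Common window lengths: 15, 60, 15 min; longest is 60.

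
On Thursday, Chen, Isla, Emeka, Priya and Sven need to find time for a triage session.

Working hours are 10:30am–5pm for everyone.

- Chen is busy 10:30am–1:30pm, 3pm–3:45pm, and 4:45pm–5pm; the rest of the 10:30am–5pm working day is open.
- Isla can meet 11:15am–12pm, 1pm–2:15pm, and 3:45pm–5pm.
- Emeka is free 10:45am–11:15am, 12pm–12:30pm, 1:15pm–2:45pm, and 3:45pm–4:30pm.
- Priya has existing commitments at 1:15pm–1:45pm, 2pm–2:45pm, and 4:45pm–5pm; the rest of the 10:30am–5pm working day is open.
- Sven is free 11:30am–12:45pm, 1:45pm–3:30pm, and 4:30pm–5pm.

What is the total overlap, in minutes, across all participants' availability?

15 minutes

Chen free within 10:30–17:00: 13:30–15:00, 15:45–16:45.
Priya free within 10:30–17:00: 10:30–13:15, 13:45–14:00, 14:45–16:45.
Chen ∩ Isla: 13:30–14:15, 15:45–16:45.
Chen ∩ Isla ∩ Emeka: 13:30–14:15, 15:45–16:30.
Chen ∩ Isla ∩ Emeka ∩ Priya: 13:45–14:00, 15:45–16:30.
Chen ∩ Isla ∩ Emeka ∩ Priya ∩ Sven: 13:45–14:00.
Total common minutes: 15.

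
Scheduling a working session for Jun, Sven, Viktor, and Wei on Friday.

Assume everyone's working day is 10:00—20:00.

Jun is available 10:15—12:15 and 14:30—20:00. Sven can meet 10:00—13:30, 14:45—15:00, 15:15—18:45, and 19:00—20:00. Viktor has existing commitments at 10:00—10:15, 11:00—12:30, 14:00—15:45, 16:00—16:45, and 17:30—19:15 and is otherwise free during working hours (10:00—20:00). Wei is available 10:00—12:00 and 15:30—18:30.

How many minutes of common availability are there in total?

105 minutes

Viktor free within 10:00–20:00: 10:15–11:00, 12:30–14:00, 15:45–16:00, 16:45–17:30, 19:15–20:00.
Jun ∩ Sven: 10:15–12:15, 14:45–15:00, 15:15–18:45, 19:00–20:00.
Jun ∩ Sven ∩ Viktor: 10:15–11:00, 15:45–16:00, 16:45–17:30, 19:15–20:00.
Jun ∩ Sven ∩ Viktor ∩ Wei: 10:15–11:00, 15:45–16:00, 16:45–17:30.
Total common minutes: 45 + 15 + 45 = 105.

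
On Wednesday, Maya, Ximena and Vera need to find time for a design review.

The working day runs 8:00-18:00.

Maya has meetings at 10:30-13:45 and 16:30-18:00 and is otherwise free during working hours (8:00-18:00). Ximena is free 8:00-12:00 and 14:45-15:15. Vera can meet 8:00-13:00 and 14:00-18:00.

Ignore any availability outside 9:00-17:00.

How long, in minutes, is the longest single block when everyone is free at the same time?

90 minutes

Maya free within 08:00–18:00: 08:00–10:30, 13:45–16:30.
Maya ∩ Ximena: 08:00–10:30, 14:45–15:15.
Maya ∩ Ximena ∩ Vera: 08:00–10:30, 14:45–15:15.
Restricted to 09:00–17:00: 09:00–10:30, 14:45–15:15.
Common window lengths: 90, 30 min; longest is 90.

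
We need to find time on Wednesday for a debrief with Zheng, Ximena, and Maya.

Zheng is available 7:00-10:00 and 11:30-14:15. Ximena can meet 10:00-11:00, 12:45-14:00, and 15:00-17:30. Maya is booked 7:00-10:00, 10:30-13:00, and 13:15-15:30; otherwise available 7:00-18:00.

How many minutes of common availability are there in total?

15 minutes

Maya free within 07:00–18:00: 10:00–10:30, 13:00–13:15, 15:30–18:00.
Zheng ∩ Ximena: 12:45–14:00.
Zheng ∩ Ximena ∩ Maya: 13:00–13:15.
Total common minutes: 15.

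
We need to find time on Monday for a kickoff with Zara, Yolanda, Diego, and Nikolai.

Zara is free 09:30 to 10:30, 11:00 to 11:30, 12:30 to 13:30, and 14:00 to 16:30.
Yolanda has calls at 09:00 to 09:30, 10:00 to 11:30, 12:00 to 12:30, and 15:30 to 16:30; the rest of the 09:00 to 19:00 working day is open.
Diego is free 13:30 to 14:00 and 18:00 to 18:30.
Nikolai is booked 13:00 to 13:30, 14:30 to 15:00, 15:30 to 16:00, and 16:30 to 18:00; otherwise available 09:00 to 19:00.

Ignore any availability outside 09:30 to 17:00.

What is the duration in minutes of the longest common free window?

0 minutes

Yolanda free within 09:00–19:00: 09:30–10:00, 11:30–12:00, 12:30–15:30, 16:30–19:00.
Nikolai free within 09:00–19:00: 09:00–13:00, 13:30–14:30, 15:00–15:30, 16:00–16:30, 18:00–19:00.
Zara ∩ Yolanda: 09:30–10:00, 12:30–13:30, 14:00–15:30.
Zara ∩ Yolanda ∩ Diego: (none).
Zara ∩ Yolanda ∩ Diego ∩ Nikolai: (none).
Restricted to 09:30–17:00: (none).
No common window.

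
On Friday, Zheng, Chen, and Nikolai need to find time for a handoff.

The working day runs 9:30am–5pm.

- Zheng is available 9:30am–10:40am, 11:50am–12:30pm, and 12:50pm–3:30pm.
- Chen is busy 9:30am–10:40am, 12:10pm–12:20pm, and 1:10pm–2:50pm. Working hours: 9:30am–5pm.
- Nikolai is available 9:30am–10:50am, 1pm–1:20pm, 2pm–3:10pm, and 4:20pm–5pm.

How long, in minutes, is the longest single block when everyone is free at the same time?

20 minutes

Chen free within 09:30–17:00: 10:40–12:10, 12:20–13:10, 14:50–17:00.
Zheng ∩ Chen: 11:50–12:10, 12:20–12:30, 12:50–13:10, 14:50–15:30.
Zheng ∩ Chen ∩ Nikolai: 13:00–13:10, 14:50–15:10.
Common window lengths: 10, 20 min; longest is 20.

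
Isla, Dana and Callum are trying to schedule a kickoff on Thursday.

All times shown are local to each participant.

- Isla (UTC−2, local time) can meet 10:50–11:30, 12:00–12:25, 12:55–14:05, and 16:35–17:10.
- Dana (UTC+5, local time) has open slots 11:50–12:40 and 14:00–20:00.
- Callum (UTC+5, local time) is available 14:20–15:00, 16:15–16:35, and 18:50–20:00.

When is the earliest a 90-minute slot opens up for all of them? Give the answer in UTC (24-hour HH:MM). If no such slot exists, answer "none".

Isla → UTC: 12:50–13:30, 14:00–14:25, 14:55–16:05, 18:35–19:10.
Dana → UTC: 06:50–07:40, 09:00–15:00.
Callum → UTC: 09:20–10:00, 11:15–11:35, 13:50–15:00.
Isla ∩ Dana: 12:50–13:30, 14:00–14:25, 14:55–15:00.
Isla ∩ Dana ∩ Callum: 14:00–14:25, 14:55–15:00.
Windows ≥ 90 min: (none).

none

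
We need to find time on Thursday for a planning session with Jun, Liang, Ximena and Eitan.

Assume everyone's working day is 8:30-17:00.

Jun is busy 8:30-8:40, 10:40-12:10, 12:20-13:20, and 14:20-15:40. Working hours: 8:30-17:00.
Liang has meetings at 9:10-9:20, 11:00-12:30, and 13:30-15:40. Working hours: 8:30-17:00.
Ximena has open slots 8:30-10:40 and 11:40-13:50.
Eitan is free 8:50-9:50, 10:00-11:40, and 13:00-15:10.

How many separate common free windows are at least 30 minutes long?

2

Jun free within 08:30–17:00: 08:40–10:40, 12:10–12:20, 13:20–14:20, 15:40–17:00.
Liang free within 08:30–17:00: 08:30–09:10, 09:20–11:00, 12:30–13:30, 15:40–17:00.
Jun ∩ Liang: 08:40–09:10, 09:20–10:40, 13:20–13:30, 15:40–17:00.
Jun ∩ Liang ∩ Ximena: 08:40–09:10, 09:20–10:40, 13:20–13:30.
Jun ∩ Liang ∩ Ximena ∩ Eitan: 08:50–09:10, 09:20–09:50, 10:00–10:40, 13:20–13:30.
Windows ≥ 30 min: 09:20–09:50, 10:00–10:40.
That's 2 windows.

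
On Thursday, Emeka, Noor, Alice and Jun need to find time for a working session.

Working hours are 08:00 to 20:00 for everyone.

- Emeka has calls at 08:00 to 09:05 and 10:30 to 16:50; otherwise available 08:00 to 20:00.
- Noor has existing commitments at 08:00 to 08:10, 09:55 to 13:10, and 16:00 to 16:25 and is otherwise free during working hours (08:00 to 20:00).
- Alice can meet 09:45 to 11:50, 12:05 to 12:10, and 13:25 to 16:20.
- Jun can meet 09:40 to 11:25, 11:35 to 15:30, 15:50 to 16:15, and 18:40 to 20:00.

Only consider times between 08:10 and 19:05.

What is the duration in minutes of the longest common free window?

10 minutes

Emeka free within 08:00–20:00: 09:05–10:30, 16:50–20:00.
Noor free within 08:00–20:00: 08:10–09:55, 13:10–16:00, 16:25–20:00.
Emeka ∩ Noor: 09:05–09:55, 16:50–20:00.
Emeka ∩ Noor ∩ Alice: 09:45–09:55.
Emeka ∩ Noor ∩ Alice ∩ Jun: 09:45–09:55.
Restricted to 08:10–19:05: 09:45–09:55.
Single common window of 10 minutes.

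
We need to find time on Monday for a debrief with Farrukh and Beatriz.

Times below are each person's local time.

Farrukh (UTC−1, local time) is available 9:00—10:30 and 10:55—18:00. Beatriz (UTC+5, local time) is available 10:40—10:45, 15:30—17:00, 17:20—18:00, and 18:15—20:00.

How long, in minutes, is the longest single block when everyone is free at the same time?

105 minutes

Farrukh → UTC: 10:00–11:30, 11:55–19:00.
Beatriz → UTC: 05:40–05:45, 10:30–12:00, 12:20–13:00, 13:15–15:00.
Farrukh ∩ Beatriz: 10:30–11:30, 11:55–12:00, 12:20–13:00, 13:15–15:00.
Common window lengths: 60, 5, 40, 105 min; longest is 105.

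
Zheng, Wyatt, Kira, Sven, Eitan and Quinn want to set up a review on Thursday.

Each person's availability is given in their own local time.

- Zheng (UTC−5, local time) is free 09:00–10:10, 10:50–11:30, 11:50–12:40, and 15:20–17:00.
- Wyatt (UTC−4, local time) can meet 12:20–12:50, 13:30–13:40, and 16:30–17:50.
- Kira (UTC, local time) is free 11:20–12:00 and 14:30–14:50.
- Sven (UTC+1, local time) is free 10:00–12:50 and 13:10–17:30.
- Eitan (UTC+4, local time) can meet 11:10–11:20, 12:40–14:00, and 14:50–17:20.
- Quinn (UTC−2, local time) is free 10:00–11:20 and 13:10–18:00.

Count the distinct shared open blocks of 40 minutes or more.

Zheng → UTC: 14:00–15:10, 15:50–16:30, 16:50–17:40, 20:20–22:00.
Wyatt → UTC: 16:20–16:50, 17:30–17:40, 20:30–21:50.
Kira → UTC: 11:20–12:00, 14:30–14:50.
Sven → UTC: 09:00–11:50, 12:10–16:30.
Eitan → UTC: 07:10–07:20, 08:40–10:00, 10:50–13:20.
Quinn → UTC: 12:00–13:20, 15:10–20:00.
Zheng ∩ Wyatt: 16:20–16:30, 17:30–17:40, 20:30–21:50.
Zheng ∩ Wyatt ∩ Kira: (none).
Zheng ∩ Wyatt ∩ Kira ∩ Sven: (none).
Zheng ∩ Wyatt ∩ Kira ∩ Sven ∩ Eitan: (none).
Zheng ∩ Wyatt ∩ Kira ∩ Sven ∩ Eitan ∩ Quinn: (none).
Windows ≥ 40 min: (none).
That's 0 windows.

0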